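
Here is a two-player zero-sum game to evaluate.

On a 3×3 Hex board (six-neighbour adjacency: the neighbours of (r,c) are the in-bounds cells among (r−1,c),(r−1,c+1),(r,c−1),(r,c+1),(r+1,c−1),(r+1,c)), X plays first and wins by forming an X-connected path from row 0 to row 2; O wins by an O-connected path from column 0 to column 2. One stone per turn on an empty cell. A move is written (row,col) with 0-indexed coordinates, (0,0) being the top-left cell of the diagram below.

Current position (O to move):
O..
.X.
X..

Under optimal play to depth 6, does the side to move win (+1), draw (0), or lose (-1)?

p1 O@[O../.X./X..]: (0,1)[OO./.X./X..]-1* (0,2)[O.O/.X./X..]-1 (1,0)[O../OX./X..]-1 (1,2)[O../.XO/X..]-1 (2,1)[O../.X./XO.]-1 (2,2)[O../.X./X.O]-1
p2 X@[OO./.X./X..]: (0,2)[OOX/.X./X..]+1* (1,0)[OO./XX./X..]-1 (1,2)[OO./.XX/X..]-1 (2,1)[OO./.X./XX.]-1 (2,2)[OO./.X./X.X]-1
p3 O@[OOX/.X./X..] terminal -1; root [O../.X./X..] d6

value(O../.X./X.., O) = -1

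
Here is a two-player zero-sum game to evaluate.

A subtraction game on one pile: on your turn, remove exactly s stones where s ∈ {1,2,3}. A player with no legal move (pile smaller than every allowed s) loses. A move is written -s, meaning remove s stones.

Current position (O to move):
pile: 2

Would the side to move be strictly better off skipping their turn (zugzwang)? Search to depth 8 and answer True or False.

zugzwang(2, O) = False

ply 1, O at 2 | -1=-1→1; -2=+1→0*
ply 2: 0 is terminal -1 (X); from 2 depth 8
pass branch (X moves first from the same position):
  | ply 1, X at 2 | -1=-1→1; -2=+1→0*
  | ply 2: 0 is terminal -1 (O); from 2 depth 8
O moving scores +1; O passing scores -1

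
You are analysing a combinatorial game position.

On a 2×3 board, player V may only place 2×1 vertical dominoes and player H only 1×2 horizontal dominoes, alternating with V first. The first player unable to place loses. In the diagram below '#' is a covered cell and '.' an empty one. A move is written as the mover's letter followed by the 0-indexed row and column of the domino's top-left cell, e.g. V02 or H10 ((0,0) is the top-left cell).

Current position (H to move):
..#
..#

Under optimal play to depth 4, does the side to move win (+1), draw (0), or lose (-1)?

value(..#/..#, H) = +1

[..#/..#] H move#1: H00:+1/###/..#*, H10:+1/..#/###
[###/..#] end (terminal -1, V#2); searched ..#/..# to 4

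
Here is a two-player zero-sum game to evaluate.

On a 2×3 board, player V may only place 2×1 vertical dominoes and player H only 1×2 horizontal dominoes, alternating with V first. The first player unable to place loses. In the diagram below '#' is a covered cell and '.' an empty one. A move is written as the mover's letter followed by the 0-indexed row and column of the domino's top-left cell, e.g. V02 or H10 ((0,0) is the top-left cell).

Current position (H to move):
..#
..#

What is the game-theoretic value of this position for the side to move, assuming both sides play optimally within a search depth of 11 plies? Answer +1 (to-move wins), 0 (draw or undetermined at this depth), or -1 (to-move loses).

p1 H@[..#/..#]: H00[###/..#]+1* H10[..#/###]+1
p2 V@[###/..#] terminal -1; root [..#/..#] d11

value(..#/..#, H) = +1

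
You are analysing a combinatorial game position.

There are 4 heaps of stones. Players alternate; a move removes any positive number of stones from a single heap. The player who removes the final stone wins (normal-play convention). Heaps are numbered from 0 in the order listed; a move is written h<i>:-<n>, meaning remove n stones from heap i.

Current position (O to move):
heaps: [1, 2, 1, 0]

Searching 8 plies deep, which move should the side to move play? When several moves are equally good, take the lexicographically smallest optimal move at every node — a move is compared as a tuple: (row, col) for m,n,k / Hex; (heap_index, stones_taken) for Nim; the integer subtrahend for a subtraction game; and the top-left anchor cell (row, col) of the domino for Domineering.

O's best at [(1,2,1,0)]: h1:-2

[(1,2,1,0)] O move#1: h0:-1:-1/(0,2,1,0), h1:-1:-1/(1,1,1,0), h1:-2:+1/(1,0,1,0)*, h2:-1:-1/(1,2,0,0)
[(1,0,1,0)] X move#2: h0:-1:-1/(0,0,1,0)*, h2:-1:-1/(1,0,0,0)
[(0,0,1,0)] O move#3: h2:-1:+1/(0,0,0,0)*
[(0,0,0,0)] end (terminal -1, X#4); searched (1,2,1,0) to 8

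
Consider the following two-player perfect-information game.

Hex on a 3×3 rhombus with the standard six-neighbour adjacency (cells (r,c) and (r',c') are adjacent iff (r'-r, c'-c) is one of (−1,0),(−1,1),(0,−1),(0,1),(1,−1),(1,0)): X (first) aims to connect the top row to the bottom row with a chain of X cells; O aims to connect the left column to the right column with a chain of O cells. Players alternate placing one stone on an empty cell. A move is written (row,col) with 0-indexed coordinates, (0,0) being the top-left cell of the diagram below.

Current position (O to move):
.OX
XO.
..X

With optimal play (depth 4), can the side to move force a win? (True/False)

ply 1, O at .OX/XO./..X | (0,0)=-1→OOX/XO./..X; (1,2)=+1→.OX/XOO/..X*; (2,0)=-1→.OX/XO./O.X; (2,1)=-1→.OX/XO./.OX
ply 2, X at .OX/XOO/..X | (0,0)=-1→XOX/XOO/..X*; (2,0)=-1→.OX/XOO/X.X; (2,1)=-1→.OX/XOO/.XX
ply 3, O at XOX/XOO/..X | (2,0)=+1→XOX/XOO/O.X*; (2,1)=-1→XOX/XOO/.OX
ply 4: XOX/XOO/O.X is terminal -1 (X); from .OX/XO./..X depth 4

O winning at [.OX/XO./..X]: True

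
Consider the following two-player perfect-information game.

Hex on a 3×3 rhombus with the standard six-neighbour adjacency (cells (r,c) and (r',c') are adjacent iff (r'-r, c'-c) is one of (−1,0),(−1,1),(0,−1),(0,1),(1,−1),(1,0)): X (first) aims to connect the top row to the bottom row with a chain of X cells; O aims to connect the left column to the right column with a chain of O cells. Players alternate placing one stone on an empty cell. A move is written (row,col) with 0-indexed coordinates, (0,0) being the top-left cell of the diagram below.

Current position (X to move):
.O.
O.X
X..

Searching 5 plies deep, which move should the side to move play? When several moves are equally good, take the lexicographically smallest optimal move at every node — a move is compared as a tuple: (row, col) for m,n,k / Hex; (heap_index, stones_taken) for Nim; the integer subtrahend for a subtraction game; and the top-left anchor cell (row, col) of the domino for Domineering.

[.O./O.X/X..] X move#1: (0,0):-1/XO./O.X/X.., (0,2):+1/.OX/O.X/X..*, (1,1):-1/.O./OXX/X.., (2,1):-1/.O./O.X/XX., (2,2):-1/.O./O.X/X.X
[.OX/O.X/X..] O move#2: (0,0):-1/OOX/O.X/X..*, (1,1):-1/.OX/OOX/X.., (2,1):-1/.OX/O.X/XO., (2,2):-1/.OX/O.X/X.O
[OOX/O.X/X..] X move#3: (1,1):+1/OOX/OXX/X..*, (2,1):+1/OOX/O.X/XX., (2,2):+1/OOX/O.X/X.X
[OOX/OXX/X..] end (terminal -1, O#4); searched .O./O.X/X.. to 5

X's best at [.O./O.X/X..]: (0,2)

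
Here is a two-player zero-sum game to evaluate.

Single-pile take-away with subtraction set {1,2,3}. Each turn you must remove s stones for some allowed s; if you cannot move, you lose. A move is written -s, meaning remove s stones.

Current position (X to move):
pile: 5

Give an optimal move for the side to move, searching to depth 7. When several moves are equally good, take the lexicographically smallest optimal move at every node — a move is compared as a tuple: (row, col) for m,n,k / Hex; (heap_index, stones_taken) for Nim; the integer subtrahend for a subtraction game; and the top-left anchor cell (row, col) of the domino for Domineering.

X's best at [5]: -1

p1 X@[5]: -1[4]+1* -2[3]-1 -3[2]-1
p2 O@[4]: -1[3]-1* -2[2]-1 -3[1]-1
p3 X@[3]: -1[2]-1 -2[1]-1 -3[0]+1*
p4 O@[0] terminal -1; root [5] d7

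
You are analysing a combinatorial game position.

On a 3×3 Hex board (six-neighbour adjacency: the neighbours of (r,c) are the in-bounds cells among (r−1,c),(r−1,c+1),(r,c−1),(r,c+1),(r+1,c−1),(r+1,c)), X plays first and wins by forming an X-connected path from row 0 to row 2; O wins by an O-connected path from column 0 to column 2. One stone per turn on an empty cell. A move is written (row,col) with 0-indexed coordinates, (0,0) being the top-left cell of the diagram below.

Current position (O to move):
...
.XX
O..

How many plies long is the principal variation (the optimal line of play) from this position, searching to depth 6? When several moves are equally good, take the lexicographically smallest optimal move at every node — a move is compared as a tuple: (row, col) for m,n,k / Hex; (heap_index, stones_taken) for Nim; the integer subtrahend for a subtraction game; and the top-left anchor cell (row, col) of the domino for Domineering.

p1 O@[.../.XX/O..]: (0,0)[O../.XX/O..]-1* (0,1)[.O./.XX/O..]-1 (0,2)[..O/.XX/O..]-1 (1,0)[.../OXX/O..]-1 (2,1)[.../.XX/OO.]-1 (2,2)[.../.XX/O.O]-1
p2 X@[O../.XX/O..]: (0,1)[OX./.XX/O..]+1* (0,2)[O.X/.XX/O..]+1 (1,0)[O../XXX/O..]+1 (2,1)[O../.XX/OX.]+1 (2,2)[O../.XX/O.X]+1
p3 O@[OX./.XX/O..]: (0,2)[OXO/.XX/O..]-1* (1,0)[OX./OXX/O..]-1 (2,1)[OX./.XX/OO.]-1 (2,2)[OX./.XX/O.O]-1
p4 X@[OXO/.XX/O..]: (1,0)[OXO/XXX/O..]+1* (2,1)[OXO/.XX/OX.]+1 (2,2)[OXO/.XX/O.X]+1
p5 O@[OXO/XXX/O..]: (2,1)[OXO/XXX/OO.]-1* (2,2)[OXO/XXX/O.O]-1
p6 X@[OXO/XXX/OO.]: (2,2)[OXO/XXX/OOX]+1*
p7 O@[OXO/XXX/OOX] terminal -1; root [.../.XX/O..] d6

PV length from [.../.XX/O..]: 6 plies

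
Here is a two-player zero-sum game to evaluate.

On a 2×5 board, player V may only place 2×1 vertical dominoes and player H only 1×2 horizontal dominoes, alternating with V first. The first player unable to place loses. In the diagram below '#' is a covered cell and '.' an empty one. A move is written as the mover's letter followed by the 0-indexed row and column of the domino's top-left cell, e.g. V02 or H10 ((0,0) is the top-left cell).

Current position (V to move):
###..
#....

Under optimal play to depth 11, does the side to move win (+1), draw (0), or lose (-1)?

[###../#....] V move#1: V03:+1/####./#..#.*, V04:-1/###.#/#...#
[####./#..#.] H move#2: H11:-1/####./####.*
[####./####.] V move#3: V04:+1/#####/#####*
[#####/#####] end (terminal -1, H#4); searched ###../#.... to 11

value(###../#...., V) = +1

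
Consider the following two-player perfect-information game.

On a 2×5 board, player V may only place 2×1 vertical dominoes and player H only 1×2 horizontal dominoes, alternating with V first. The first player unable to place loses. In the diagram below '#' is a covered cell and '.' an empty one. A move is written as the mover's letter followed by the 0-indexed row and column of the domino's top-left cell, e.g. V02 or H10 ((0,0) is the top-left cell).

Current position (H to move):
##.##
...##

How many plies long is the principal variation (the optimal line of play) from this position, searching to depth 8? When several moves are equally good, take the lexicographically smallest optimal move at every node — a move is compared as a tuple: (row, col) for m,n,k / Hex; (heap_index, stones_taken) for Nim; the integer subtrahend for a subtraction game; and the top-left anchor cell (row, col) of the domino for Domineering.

PV length from [##.##/...##]: 1 ply

p1 H@[##.##/...##]: H10[##.##/##.##]-1 H11[##.##/.####]+1*
p2 V@[##.##/.####] terminal -1; root [##.##/...##] d8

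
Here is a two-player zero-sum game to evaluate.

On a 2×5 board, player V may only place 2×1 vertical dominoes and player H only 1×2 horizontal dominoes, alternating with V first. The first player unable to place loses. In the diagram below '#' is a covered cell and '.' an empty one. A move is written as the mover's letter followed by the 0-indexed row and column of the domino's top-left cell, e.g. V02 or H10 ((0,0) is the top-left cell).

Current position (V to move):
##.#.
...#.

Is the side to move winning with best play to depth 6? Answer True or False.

p1 V@[##.#./...#.]: V02[####./..##.]+1* V04[##.##/...##]-1
p2 H@[####./..##.]: H10[####./####.]-1*
p3 V@[####./####.]: V04[#####/#####]+1*
p4 H@[#####/#####] terminal -1; root [##.#./...#.] d6

V winning at [##.#./...#.]: True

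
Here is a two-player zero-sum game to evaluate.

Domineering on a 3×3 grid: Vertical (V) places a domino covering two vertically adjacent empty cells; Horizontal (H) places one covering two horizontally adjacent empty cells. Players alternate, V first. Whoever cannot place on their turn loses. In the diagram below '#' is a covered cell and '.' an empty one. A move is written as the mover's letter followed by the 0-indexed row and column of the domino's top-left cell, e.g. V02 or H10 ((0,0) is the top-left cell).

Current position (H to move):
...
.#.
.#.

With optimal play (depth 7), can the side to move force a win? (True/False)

H winning at [.../.#./.#.]: False

[.../.#./.#.] H move#1: H00:-1/##./.#./.#.*, H01:-1/.##/.#./.#.
[##./.#./.#.] V move#2: V02:+1/###/.##/.#.*, V10:+1/##./##./##., V12:+1/##./.##/.##
[###/.##/.#.] end (terminal -1, H#3); searched .../.#./.#. to 7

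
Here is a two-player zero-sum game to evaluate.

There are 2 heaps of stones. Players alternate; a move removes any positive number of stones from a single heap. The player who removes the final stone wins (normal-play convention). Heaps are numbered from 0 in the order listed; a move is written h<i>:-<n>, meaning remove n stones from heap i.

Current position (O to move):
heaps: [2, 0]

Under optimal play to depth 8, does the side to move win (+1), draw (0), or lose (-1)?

value((2,0), O) = +1

p1 O@[(2,0)]: h0:-1[(1,0)]-1 h0:-2[(0,0)]+1*
p2 X@[(0,0)] terminal -1; root [(2,0)] d8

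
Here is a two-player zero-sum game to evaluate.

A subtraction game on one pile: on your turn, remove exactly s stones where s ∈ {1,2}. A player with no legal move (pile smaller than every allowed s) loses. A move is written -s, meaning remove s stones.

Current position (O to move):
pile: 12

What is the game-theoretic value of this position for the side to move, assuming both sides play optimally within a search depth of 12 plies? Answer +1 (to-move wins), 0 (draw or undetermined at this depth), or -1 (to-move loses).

[12] O move#1: -1:-1/11*, -2:-1/10
[11] X move#2: -1:-1/10, -2:+1/9*
[9] O move#3: -1:-1/8*, -2:-1/7
[8] X move#4: -1:-1/7, -2:+1/6*
[6] O move#5: -1:-1/5*, -2:-1/4
[5] X move#6: -1:-1/4, -2:+1/3*
[3] O move#7: -1:-1/2*, -2:-1/1
[2] X move#8: -1:-1/1, -2:+1/0*
[0] end (terminal -1, O#9); searched 12 to 12

value(12, O) = -1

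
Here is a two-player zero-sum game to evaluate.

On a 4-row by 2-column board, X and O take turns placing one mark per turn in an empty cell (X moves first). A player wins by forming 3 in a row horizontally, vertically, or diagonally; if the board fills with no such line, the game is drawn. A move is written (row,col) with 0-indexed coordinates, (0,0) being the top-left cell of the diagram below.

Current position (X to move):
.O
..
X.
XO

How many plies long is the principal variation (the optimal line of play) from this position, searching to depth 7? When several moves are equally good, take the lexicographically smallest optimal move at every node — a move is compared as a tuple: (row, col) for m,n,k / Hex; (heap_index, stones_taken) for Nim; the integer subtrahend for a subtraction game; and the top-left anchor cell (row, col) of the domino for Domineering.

PV length from [.O/../X./XO]: 1 ply

[.O/../X./XO] X move#1: (0,0):+0/XO/../X./XO, (1,0):+1/.O/X./X./XO*, (1,1):+0/.O/.X/X./XO, (2,1):+0/.O/../XX/XO
[.O/X./X./XO] end (terminal -1, O#2); searched .O/../X./XO to 7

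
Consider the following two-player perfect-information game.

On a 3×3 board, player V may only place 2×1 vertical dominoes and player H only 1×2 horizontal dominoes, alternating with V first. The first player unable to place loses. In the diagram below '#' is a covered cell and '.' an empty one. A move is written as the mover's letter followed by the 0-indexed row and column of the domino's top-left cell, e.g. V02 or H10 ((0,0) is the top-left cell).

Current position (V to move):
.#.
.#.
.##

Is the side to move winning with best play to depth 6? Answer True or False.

ply 1, V at .#./.#./.## | V00=+1→##./##./.##*; V02=+1→.##/.##/.##; V10=+1→.#./##./###
ply 2: ##./##./.## is terminal -1 (H); from .#./.#./.## depth 6

V winning at [.#./.#./.##]: True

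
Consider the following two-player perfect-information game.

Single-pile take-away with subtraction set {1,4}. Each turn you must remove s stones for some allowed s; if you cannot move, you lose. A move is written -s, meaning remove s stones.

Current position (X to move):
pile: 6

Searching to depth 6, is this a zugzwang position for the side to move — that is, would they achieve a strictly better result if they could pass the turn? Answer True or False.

[6] X move#1: -1:+1/5*, -4:+1/2
[5] O move#2: -1:-1/4*, -4:-1/1
[4] X move#3: -1:-1/3, -4:+1/0*
[0] end (terminal -1, O#4); searched 6 to 6
if X skipped the turn, O would face:
~ [6] O move#1: -1:+1/5*, -4:+1/2
~ [5] X move#2: -1:-1/4*, -4:-1/1
~ [4] O move#3: -1:-1/3, -4:+1/0*
~ [0] end (terminal -1, X#4); searched 6 to 6
compare (X): move=+1 vs pass=-1

zugzwang(6, X) = False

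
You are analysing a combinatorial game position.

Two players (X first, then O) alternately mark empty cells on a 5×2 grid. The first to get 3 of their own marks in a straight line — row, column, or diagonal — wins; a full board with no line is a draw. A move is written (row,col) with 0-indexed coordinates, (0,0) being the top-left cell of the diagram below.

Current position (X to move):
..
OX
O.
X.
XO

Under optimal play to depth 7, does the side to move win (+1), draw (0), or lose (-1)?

value(../OX/O./X./XO, X) = 0

p1 X@[../OX/O./X./XO]: (0,0)[X./OX/O./X./XO]+0* (0,1)[.X/OX/O./X./XO]-1 (2,1)[../OX/OX/X./XO]-1 (3,1)[../OX/O./XX/XO]-1
p2 O@[X./OX/O./X./XO]: (0,1)[XO/OX/O./X./XO]+0* (2,1)[X./OX/OO/X./XO]+0 (3,1)[X./OX/O./XO/XO]+0
p3 X@[XO/OX/O./X./XO]: (2,1)[XO/OX/OX/X./XO]+0* (3,1)[XO/OX/O./XX/XO]+0
p4 O@[XO/OX/OX/X./XO]: (3,1)[XO/OX/OX/XO/XO]+0*
p5 X@[XO/OX/OX/XO/XO] terminal +0; root [../OX/O./X./XO] d7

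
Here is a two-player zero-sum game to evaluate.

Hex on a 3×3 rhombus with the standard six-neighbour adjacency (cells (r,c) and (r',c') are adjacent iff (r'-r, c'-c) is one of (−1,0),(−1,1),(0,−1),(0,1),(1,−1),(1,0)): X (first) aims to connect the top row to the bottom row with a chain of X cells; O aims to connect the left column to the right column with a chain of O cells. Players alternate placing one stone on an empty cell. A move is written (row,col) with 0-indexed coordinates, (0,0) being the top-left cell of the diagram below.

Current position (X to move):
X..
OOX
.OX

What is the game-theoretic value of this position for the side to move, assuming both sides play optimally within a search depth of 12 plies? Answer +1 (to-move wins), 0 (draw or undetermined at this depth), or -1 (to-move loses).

[X../OOX/.OX] X move#1: (0,1):-1/XX./OOX/.OX, (0,2):+1/X.X/OOX/.OX*, (2,0):-1/X../OOX/XOX
[X.X/OOX/.OX] end (terminal -1, O#2); searched X../OOX/.OX to 12

value(X../OOX/.OX, X) = +1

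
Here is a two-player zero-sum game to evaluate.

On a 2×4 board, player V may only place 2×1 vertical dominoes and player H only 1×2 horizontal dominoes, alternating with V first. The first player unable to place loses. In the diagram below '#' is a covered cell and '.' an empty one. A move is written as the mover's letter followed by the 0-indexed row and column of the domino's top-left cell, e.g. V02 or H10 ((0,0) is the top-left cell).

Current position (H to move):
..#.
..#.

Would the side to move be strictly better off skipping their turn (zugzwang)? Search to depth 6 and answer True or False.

[..#./..#.] H move#1: H00:+1/###./..#.*, H10:+1/..#./###.
[###./..#.] V move#2: V03:-1/####/..##*
[####/..##] H move#3: H10:+1/####/####*
[####/####] end (terminal -1, V#4); searched ..#./..#. to 6
if H skipped the turn, V would face:
~ [..#./..#.] V move#1: V00:+1/#.#./#.#.*, V01:+1/.##./.##., V03:-1/..##/..##
~ [#.#./#.#.] end (terminal -1, H#2); searched ..#./..#. to 6
compare (H): move=+1 vs pass=-1

zugzwang(..#./..#., H) = False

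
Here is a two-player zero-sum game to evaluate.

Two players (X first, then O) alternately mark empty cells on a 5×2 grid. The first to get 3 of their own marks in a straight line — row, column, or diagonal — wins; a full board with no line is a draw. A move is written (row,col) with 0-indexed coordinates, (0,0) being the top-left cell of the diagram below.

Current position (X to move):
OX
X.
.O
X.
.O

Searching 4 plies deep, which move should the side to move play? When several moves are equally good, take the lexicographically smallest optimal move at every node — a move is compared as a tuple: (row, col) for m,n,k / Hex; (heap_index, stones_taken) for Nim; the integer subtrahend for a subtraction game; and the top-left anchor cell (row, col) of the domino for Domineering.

X's best at [OX/X./.O/X./.O]: (2,0)

p1 X@[OX/X./.O/X./.O]: (1,1)[OX/XX/.O/X./.O]-1 (2,0)[OX/X./XO/X./.O]+1* (3,1)[OX/X./.O/XX/.O]+0 (4,0)[OX/X./.O/X./XO]-1
p2 O@[OX/X./XO/X./.O] terminal -1; root [OX/X./.O/X./.O] d4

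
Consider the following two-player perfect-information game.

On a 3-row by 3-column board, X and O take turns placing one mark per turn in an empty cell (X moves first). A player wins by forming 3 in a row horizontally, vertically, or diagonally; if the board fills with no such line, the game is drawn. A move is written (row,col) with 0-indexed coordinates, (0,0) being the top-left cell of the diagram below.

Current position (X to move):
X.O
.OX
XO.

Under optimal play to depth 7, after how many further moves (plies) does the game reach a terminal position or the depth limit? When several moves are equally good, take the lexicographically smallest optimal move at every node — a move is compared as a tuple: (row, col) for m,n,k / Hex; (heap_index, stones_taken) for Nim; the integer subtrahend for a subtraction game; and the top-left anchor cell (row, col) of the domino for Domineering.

PV length from [X.O/.OX/XO.]: 1 ply

p1 X@[X.O/.OX/XO.]: (0,1)[XXO/.OX/XO.]+0 (1,0)[X.O/XOX/XO.]+1* (2,2)[X.O/.OX/XOX]-1
p2 O@[X.O/XOX/XO.] terminal -1; root [X.O/.OX/XO.] d7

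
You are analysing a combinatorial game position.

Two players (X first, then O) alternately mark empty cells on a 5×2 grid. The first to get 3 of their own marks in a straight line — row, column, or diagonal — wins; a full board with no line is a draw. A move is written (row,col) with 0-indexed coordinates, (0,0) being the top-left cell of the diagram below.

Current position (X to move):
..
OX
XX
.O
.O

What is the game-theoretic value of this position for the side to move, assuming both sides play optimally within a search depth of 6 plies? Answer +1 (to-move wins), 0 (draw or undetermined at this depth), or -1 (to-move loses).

value(../OX/XX/.O/.O, X) = +1

[../OX/XX/.O/.O] X move#1: (0,0):+0/X./OX/XX/.O/.O, (0,1):+1/.X/OX/XX/.O/.O*, (3,0):+1/../OX/XX/XO/.O, (4,0):+1/../OX/XX/.O/XO
[.X/OX/XX/.O/.O] end (terminal -1, O#2); searched ../OX/XX/.O/.O to 6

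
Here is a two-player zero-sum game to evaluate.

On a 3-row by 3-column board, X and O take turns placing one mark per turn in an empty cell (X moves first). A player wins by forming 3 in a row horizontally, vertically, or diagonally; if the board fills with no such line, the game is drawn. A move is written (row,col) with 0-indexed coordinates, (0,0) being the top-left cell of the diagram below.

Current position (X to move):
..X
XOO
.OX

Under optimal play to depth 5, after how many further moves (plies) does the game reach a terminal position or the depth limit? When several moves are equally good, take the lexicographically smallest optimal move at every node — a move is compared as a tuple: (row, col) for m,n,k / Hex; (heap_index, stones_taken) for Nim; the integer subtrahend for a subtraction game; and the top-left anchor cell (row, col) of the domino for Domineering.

[..X/XOO/.OX] X move#1: (0,0):-1/X.X/XOO/.OX, (0,1):+0/.XX/XOO/.OX*, (2,0):-1/..X/XOO/XOX
[.XX/XOO/.OX] O move#2: (0,0):+0/OXX/XOO/.OX*, (2,0):-1/.XX/XOO/OOX
[OXX/XOO/.OX] X move#3: (2,0):+0/OXX/XOO/XOX*
[OXX/XOO/XOX] end (terminal +0, O#4); searched ..X/XOO/.OX to 5

PV length from [..X/XOO/.OX]: 3 plies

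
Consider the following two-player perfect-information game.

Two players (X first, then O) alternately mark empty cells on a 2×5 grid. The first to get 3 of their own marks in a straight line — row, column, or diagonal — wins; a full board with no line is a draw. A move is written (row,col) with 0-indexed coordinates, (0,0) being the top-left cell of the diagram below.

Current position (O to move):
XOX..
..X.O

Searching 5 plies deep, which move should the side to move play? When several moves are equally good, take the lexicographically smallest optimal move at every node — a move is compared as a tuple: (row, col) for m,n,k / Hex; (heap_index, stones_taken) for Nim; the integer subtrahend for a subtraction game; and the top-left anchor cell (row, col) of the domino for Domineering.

[XOX../..X.O] O move#1: (0,3):-1/XOXO./..X.O, (0,4):-1/XOX.O/..X.O, (1,0):+0/XOX../O.X.O*, (1,1):+0/XOX../.OX.O, (1,3):+0/XOX../..XOO
[XOX../O.X.O] X move#2: (0,3):+0/XOXX./O.X.O*, (0,4):+0/XOX.X/O.X.O, (1,1):+0/XOX../OXX.O, (1,3):+0/XOX../O.XXO
[XOXX./O.X.O] O move#3: (0,4):+0/XOXXO/O.X.O*, (1,1):-1/XOXX./OOX.O, (1,3):-1/XOXX./O.XOO
[XOXXO/O.X.O] X move#4: (1,1):+0/XOXXO/OXX.O*, (1,3):+0/XOXXO/O.XXO
[XOXXO/OXX.O] O move#5: (1,3):+0/XOXXO/OXXOO*
[XOXXO/OXXOO] end (terminal +0, X#6); searched XOX../..X.O to 5

O's best at [XOX../..X.O]: (1,0)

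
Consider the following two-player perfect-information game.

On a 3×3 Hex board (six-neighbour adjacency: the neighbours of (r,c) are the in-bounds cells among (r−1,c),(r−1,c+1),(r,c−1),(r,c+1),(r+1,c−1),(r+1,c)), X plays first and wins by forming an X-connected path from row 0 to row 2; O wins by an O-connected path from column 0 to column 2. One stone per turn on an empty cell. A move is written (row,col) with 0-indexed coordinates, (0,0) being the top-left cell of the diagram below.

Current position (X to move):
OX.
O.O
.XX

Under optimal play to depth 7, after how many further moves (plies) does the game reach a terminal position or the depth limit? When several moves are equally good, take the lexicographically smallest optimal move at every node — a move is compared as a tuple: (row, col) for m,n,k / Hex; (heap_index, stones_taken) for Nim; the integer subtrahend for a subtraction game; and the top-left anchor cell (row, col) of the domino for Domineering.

ply 1, X at OX./O.O/.XX | (0,2)=-1→OXX/O.O/.XX; (1,1)=+1→OX./OXO/.XX*; (2,0)=-1→OX./O.O/XXX
ply 2: OX./OXO/.XX is terminal -1 (O); from OX./O.O/.XX depth 7

PV length from [OX./O.O/.XX]: 1 ply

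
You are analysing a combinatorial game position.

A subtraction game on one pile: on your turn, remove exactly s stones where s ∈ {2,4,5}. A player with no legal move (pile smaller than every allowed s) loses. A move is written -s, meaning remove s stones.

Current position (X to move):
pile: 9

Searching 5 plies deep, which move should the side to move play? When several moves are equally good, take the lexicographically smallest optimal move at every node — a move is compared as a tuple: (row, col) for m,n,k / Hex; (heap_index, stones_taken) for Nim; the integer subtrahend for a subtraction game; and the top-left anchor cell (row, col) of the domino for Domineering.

X's best at [9]: -2

p1 X@[9]: -2[7]+1* -4[5]-1 -5[4]-1
p2 O@[7]: -2[5]-1* -4[3]-1 -5[2]-1
p3 X@[5]: -2[3]-1 -4[1]+1* -5[0]+1
p4 O@[1] terminal -1; root [9] d5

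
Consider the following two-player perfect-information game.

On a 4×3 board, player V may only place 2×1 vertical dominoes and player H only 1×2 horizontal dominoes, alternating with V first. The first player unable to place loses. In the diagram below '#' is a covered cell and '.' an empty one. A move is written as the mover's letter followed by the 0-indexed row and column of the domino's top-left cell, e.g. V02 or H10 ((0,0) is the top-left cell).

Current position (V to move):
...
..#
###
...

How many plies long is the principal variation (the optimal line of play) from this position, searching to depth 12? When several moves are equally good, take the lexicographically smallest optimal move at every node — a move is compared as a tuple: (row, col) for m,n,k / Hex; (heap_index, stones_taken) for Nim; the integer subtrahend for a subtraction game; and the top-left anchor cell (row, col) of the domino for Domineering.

PV length from [.../..#/###/...]: 3 plies

ply 1, V at .../..#/###/... | V00=-1→#../#.#/###/...; V01=+1→.#./.##/###/...*
ply 2, H at .#./.##/###/... | H30=-1→.#./.##/###/##.*; H31=-1→.#./.##/###/.##
ply 3, V at .#./.##/###/##. | V00=+1→##./###/###/##.*
ply 4: ##./###/###/##. is terminal -1 (H); from .../..#/###/... depth 12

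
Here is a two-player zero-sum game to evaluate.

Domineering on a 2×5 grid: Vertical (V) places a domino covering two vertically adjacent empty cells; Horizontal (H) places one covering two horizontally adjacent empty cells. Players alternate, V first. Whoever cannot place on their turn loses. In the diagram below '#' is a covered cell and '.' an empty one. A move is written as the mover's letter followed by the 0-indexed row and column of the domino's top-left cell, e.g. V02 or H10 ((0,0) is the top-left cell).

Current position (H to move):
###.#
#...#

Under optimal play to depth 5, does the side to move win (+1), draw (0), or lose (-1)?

value(###.#/#...#, H) = +1

[###.#/#...#] H move#1: H11:-1/###.#/###.#, H12:+1/###.#/#.###*
[###.#/#.###] end (terminal -1, V#2); searched ###.#/#...# to 5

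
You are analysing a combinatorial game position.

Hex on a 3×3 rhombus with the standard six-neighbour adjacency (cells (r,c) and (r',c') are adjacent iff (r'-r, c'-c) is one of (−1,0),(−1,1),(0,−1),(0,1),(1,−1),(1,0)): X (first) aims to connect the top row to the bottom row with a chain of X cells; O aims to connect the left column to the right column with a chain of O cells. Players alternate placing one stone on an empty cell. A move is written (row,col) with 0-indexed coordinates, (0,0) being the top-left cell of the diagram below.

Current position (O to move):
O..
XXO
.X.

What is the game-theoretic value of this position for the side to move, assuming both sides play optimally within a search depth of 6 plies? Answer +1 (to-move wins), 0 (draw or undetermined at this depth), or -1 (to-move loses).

value(O../XXO/.X., O) = -1

p1 O@[O../XXO/.X.]: (0,1)[OO./XXO/.X.]-1* (0,2)[O.O/XXO/.X.]-1 (2,0)[O../XXO/OX.]-1 (2,2)[O../XXO/.XO]-1
p2 X@[OO./XXO/.X.]: (0,2)[OOX/XXO/.X.]+1* (2,0)[OO./XXO/XX.]-1 (2,2)[OO./XXO/.XX]-1
p3 O@[OOX/XXO/.X.] terminal -1; root [O../XXO/.X.] d6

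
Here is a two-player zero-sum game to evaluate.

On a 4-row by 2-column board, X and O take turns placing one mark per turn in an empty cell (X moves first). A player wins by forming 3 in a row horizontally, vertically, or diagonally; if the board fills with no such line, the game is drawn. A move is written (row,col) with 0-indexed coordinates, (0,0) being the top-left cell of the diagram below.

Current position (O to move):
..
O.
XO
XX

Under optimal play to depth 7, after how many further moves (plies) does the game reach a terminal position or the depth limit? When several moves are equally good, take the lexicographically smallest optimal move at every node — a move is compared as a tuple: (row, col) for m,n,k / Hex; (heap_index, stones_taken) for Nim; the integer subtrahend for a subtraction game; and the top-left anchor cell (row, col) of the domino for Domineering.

ply 1, O at ../O./XO/XX | (0,0)=+0→O./O./XO/XX*; (0,1)=+0→.O/O./XO/XX; (1,1)=+0→../OO/XO/XX
ply 2, X at O./O./XO/XX | (0,1)=+0→OX/O./XO/XX*; (1,1)=+0→O./OX/XO/XX
ply 3, O at OX/O./XO/XX | (1,1)=+0→OX/OO/XO/XX*
ply 4: OX/OO/XO/XX is terminal +0 (X); from ../O./XO/XX depth 7

PV length from [../O./XO/XX]: 3 plies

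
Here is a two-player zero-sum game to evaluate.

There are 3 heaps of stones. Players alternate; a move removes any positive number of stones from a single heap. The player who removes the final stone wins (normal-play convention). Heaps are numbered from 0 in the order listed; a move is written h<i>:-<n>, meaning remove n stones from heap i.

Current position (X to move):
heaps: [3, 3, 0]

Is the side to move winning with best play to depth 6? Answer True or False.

ply 1, X at (3,3,0) | h0:-1=-1→(2,3,0)*; h0:-2=-1→(1,3,0); h0:-3=-1→(0,3,0); h1:-1=-1→(3,2,0); h1:-2=-1→(3,1,0); h1:-3=-1→(3,0,0)
ply 2, O at (2,3,0) | h0:-1=-1→(1,3,0); h0:-2=-1→(0,3,0); h1:-1=+1→(2,2,0)*; h1:-2=-1→(2,1,0); h1:-3=-1→(2,0,0)
ply 3, X at (2,2,0) | h0:-1=-1→(1,2,0)*; h0:-2=-1→(0,2,0); h1:-1=-1→(2,1,0); h1:-2=-1→(2,0,0)
ply 4, O at (1,2,0) | h0:-1=-1→(0,2,0); h1:-1=+1→(1,1,0)*; h1:-2=-1→(1,0,0)
ply 5, X at (1,1,0) | h0:-1=-1→(0,1,0)*; h1:-1=-1→(1,0,0)
ply 6, O at (0,1,0) | h1:-1=+1→(0,0,0)*
ply 7: (0,0,0) is terminal -1 (X); from (3,3,0) depth 6

X winning at [(3,3,0)]: False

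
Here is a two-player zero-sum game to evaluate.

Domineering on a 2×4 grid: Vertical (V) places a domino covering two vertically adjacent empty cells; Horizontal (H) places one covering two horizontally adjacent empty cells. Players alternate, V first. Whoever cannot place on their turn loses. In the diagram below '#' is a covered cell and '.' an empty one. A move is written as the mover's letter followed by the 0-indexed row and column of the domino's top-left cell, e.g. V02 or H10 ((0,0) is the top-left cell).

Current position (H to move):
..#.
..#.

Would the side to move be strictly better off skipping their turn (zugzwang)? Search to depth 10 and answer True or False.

zugzwang(..#./..#., H) = False

ply 1, H at ..#./..#. | H00=+1→###./..#.*; H10=+1→..#./###.
ply 2, V at ###./..#. | V03=-1→####/..##*
ply 3, H at ####/..## | H10=+1→####/####*
ply 4: ####/#### is terminal -1 (V); from ..#./..#. depth 10
if H skipped the turn, V would face:
~ ply 1, V at ..#./..#. | V00=+1→#.#./#.#.*; V01=+1→.##./.##.; V03=-1→..##/..##
~ ply 2: #.#./#.#. is terminal -1 (H); from ..#./..#. depth 10
compare (H): move=+1 vs pass=-1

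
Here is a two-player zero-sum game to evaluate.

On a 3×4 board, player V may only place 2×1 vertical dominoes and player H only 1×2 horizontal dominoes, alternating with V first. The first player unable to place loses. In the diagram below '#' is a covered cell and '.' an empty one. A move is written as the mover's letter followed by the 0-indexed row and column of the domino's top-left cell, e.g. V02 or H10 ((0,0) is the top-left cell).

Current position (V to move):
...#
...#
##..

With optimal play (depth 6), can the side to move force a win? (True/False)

p1 V@[...#/...#/##..]: V00[#..#/#..#/##..]-1 V01[.#.#/.#.#/##..]+1* V02[..##/..##/##..]-1 V12[...#/..##/###.]-1
p2 H@[.#.#/.#.#/##..]: H22[.#.#/.#.#/####]-1*
p3 V@[.#.#/.#.#/####]: V00[##.#/##.#/####]+1* V02[.###/.###/####]+1
p4 H@[##.#/##.#/####] terminal -1; root [...#/...#/##..] d6

V winning at [...#/...#/##..]: True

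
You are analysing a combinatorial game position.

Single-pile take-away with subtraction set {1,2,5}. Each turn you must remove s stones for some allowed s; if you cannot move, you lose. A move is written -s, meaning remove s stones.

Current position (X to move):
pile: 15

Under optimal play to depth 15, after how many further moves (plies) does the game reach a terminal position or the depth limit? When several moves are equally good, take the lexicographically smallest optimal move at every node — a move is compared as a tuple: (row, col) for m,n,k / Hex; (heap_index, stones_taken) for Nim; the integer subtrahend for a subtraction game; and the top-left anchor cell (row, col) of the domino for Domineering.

PV length from [15]: 10 plies

p1 X@[15]: -1[14]-1* -2[13]-1 -5[10]-1
p2 O@[14]: -1[13]-1 -2[12]+1* -5[9]+1
p3 X@[12]: -1[11]-1* -2[10]-1 -5[7]-1
p4 O@[11]: -1[10]-1 -2[9]+1* -5[6]+1
p5 X@[9]: -1[8]-1* -2[7]-1 -5[4]-1
p6 O@[8]: -1[7]-1 -2[6]+1* -5[3]+1
p7 X@[6]: -1[5]-1* -2[4]-1 -5[1]-1
p8 O@[5]: -1[4]-1 -2[3]+1* -5[0]+1
p9 X@[3]: -1[2]-1* -2[1]-1
p10 O@[2]: -1[1]-1 -2[0]+1*
p11 X@[0] terminal -1; root [15] d15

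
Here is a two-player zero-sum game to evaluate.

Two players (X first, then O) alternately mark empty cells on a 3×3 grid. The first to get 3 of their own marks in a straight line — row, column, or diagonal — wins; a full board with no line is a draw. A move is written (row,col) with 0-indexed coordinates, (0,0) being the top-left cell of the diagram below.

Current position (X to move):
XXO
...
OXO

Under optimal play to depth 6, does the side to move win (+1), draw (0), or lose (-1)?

value(XXO/.../OXO, X) = +1

ply 1, X at XXO/.../OXO | (1,0)=-1→XXO/X../OXO; (1,1)=+1→XXO/.X./OXO*; (1,2)=-1→XXO/..X/OXO
ply 2: XXO/.X./OXO is terminal -1 (O); from XXO/.../OXO depth 6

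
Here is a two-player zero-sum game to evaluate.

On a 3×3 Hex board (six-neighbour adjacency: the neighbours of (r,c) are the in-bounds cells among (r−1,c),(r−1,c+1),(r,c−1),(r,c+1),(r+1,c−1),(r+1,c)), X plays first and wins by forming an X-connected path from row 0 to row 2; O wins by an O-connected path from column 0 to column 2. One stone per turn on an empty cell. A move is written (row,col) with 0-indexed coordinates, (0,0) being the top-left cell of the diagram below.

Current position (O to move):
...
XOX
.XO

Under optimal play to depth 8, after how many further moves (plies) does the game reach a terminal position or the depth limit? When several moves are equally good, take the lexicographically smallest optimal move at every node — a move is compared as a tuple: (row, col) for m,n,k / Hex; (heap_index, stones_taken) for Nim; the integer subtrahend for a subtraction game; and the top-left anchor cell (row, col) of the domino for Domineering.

[.../XOX/.XO] O move#1: (0,0):-1/O../XOX/.XO*, (0,1):-1/.O./XOX/.XO, (0,2):-1/..O/XOX/.XO, (2,0):-1/.../XOX/OXO
[O../XOX/.XO] X move#2: (0,1):+1/OX./XOX/.XO*, (0,2):+1/O.X/XOX/.XO, (2,0):+1/O../XOX/XXO
[OX./XOX/.XO] O move#3: (0,2):-1/OXO/XOX/.XO*, (2,0):-1/OX./XOX/OXO
[OXO/XOX/.XO] X move#4: (2,0):+1/OXO/XOX/XXO*
[OXO/XOX/XXO] end (terminal -1, O#5); searched .../XOX/.XO to 8

PV length from [.../XOX/.XO]: 4 plies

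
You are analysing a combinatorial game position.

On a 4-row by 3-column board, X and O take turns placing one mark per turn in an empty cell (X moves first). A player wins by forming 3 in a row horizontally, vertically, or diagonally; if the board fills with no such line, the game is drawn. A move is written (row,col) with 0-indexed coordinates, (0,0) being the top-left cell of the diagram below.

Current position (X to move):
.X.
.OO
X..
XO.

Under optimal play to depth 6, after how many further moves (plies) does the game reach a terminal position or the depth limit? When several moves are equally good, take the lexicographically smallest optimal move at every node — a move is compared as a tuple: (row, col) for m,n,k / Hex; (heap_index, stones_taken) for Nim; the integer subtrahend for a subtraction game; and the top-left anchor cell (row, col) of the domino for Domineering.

p1 X@[.X./.OO/X../XO.]: (0,0)[XX./.OO/X../XO.]-1 (0,2)[.XX/.OO/X../XO.]-1 (1,0)[.X./XOO/X../XO.]+1* (2,1)[.X./.OO/XX./XO.]-1 (2,2)[.X./.OO/X.X/XO.]-1 (3,2)[.X./.OO/X../XOX]-1
p2 O@[.X./XOO/X../XO.] terminal -1; root [.X./.OO/X../XO.] d6

PV length from [.X./.OO/X../XO.]: 1 ply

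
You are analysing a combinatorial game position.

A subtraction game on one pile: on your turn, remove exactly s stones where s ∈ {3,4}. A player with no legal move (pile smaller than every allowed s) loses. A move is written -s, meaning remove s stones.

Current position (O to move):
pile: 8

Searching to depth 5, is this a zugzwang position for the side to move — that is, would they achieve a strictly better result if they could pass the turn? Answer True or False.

[8] O move#1: -3:-1/5*, -4:-1/4
[5] X move#2: -3:+1/2*, -4:+1/1
[2] end (terminal -1, O#3); searched 8 to 5
if O skipped the turn, X would face:
~ [8] X move#1: -3:-1/5*, -4:-1/4
~ [5] O move#2: -3:+1/2*, -4:+1/1
~ [2] end (terminal -1, X#3); searched 8 to 5
compare (O): move=-1 vs pass=+1

zugzwang(8, O) = True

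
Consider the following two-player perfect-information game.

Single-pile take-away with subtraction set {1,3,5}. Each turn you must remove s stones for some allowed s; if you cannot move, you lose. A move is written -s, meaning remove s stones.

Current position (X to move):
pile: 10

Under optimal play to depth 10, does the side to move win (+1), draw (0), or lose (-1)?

p1 X@[10]: -1[9]-1* -3[7]-1 -5[5]-1
p2 O@[9]: -1[8]+1* -3[6]+1 -5[4]+1
p3 X@[8]: -1[7]-1* -3[5]-1 -5[3]-1
p4 O@[7]: -1[6]+1* -3[4]+1 -5[2]+1
p5 X@[6]: -1[5]-1* -3[3]-1 -5[1]-1
p6 O@[5]: -1[4]+1* -3[2]+1 -5[0]+1
p7 X@[4]: -1[3]-1* -3[1]-1
p8 O@[3]: -1[2]+1* -3[0]+1
p9 X@[2]: -1[1]-1*
p10 O@[1]: -1[0]+1*
p11 X@[0] terminal -1; root [10] d10

value(10, X) = -1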